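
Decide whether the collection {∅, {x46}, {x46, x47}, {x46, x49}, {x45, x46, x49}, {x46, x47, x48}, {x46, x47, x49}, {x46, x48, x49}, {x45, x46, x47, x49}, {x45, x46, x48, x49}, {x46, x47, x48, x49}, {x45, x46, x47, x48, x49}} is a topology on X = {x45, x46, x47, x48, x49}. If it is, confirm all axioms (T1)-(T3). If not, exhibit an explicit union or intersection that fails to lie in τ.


τ is NOT a topology on X.

Axiom (T1): ∅ ∈ τ? Yes; X ∈ τ? Yes.
Axiom (T2/T3): check pairwise unions and intersections of members of τ.
Counterexample for (T3): {x46, x47, x48} ∩ {x46, x48, x49} = {x46, x48} ∉ τ. Therefore τ is NOT a topology.


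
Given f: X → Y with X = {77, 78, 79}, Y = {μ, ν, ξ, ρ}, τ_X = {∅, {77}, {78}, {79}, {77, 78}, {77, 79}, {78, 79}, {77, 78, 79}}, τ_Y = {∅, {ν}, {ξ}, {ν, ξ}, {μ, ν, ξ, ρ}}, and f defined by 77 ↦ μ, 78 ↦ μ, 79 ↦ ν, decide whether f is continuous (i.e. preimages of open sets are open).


f IS continuous.

Compute f^{-1}(U) for each U ∈ τ_Y:
  U = ∅: f^{-1}(U) = ∅ ∈ τ_X ✓.
  U = {ν}: f^{-1}(U) = {79} ∈ τ_X ✓.
  U = {ξ}: f^{-1}(U) = ∅ ∈ τ_X ✓.
  U = {ν, ξ}: f^{-1}(U) = {79} ∈ τ_X ✓.
  U = {μ, ν, ξ, ρ}: f^{-1}(U) = {77, 78, 79} ∈ τ_X ✓.
Every preimage lies in τ_X, so f IS continuous.


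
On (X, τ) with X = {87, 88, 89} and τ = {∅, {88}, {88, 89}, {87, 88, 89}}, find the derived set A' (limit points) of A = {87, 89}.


A' = {87}

For each x ∈ X, list the open sets U ∈ τ with x ∈ U, then check whether U ∩ (A ∖ {x}) ≠ ∅ for every such U.
  x = 87: opens ∋ x are {87, 88, 89}; each meets A ∖ {87}, so x IS a limit point.
  x = 88: open {88} ∋ x has {88} ∩ (A ∖ {88}) = ∅, so x is NOT a limit point.
  x = 89: open {88, 89} ∋ x has {88, 89} ∩ (A ∖ {89}) = ∅, so x is NOT a limit point.
Collecting: A' = {87}.


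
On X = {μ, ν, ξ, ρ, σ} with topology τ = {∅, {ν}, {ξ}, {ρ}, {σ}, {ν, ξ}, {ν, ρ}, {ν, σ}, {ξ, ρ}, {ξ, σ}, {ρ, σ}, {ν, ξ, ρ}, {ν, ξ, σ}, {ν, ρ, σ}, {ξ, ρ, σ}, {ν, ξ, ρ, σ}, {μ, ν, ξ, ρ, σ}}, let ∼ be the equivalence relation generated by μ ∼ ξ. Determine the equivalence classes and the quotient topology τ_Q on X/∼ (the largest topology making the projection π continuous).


X/∼ = {[μ=ξ], [ν], [ρ], [σ]}; |τ_Q| = 9.

Equivalence classes: [μ=ξ], [ν], [ρ], [σ].
Quotient map π: X → X/∼ sends μ ↦ [μ=ξ], ν ↦ [ν], ξ ↦ [μ=ξ], ρ ↦ [ρ], σ ↦ [σ].
For each subset V ⊆ X/∼, compute π^{-1}(V) ⊆ X and check whether π^{-1}(V) ∈ τ. V is open in τ_Q iff π^{-1}(V) ∈ τ.
  V = {}: π^{-1}(V) = ∅ ∈ τ ✓.
  V = {[μ=ξ]}: π^{-1}(V) = {μ, ξ} ∉ τ ✗.
  V = {[ν]}: π^{-1}(V) = {ν} ∈ τ ✓.
  V = {[μ=ξ], [ν]}: π^{-1}(V) = {μ, ν, ξ} ∉ τ ✗.
  V = {[ρ]}: π^{-1}(V) = {ρ} ∈ τ ✓.
  V = {[μ=ξ], [ρ]}: π^{-1}(V) = {μ, ξ, ρ} ∉ τ ✗.
  V = {[ν], [ρ]}: π^{-1}(V) = {ν, ρ} ∈ τ ✓.
  V = {[μ=ξ], [ν], [ρ]}: π^{-1}(V) = {μ, ν, ξ, ρ} ∉ τ ✗.
  V = {[σ]}: π^{-1}(V) = {σ} ∈ τ ✓.
  V = {[μ=ξ], [σ]}: π^{-1}(V) = {μ, ξ, σ} ∉ τ ✗.
  V = {[ν], [σ]}: π^{-1}(V) = {ν, σ} ∈ τ ✓.
  V = {[μ=ξ], [ν], [σ]}: π^{-1}(V) = {μ, ν, ξ, σ} ∉ τ ✗.
  V = {[ρ], [σ]}: π^{-1}(V) = {ρ, σ} ∈ τ ✓.
  V = {[μ=ξ], [ρ], [σ]}: π^{-1}(V) = {μ, ξ, ρ, σ} ∉ τ ✗.
  V = {[ν], [ρ], [σ]}: π^{-1}(V) = {ν, ρ, σ} ∈ τ ✓.
  V = {[μ=ξ], [ν], [ρ], [σ]}: π^{-1}(V) = {μ, ν, ξ, ρ, σ} ∈ τ ✓.
Open sets in the quotient: τ_Q = {{}, {[ν]}, {[ρ]}, {[ν], [ρ]}, {[σ]}, {[ν], [σ]}, {[ρ], [σ]}, {[ν], [ρ], [σ]}, {[μ=ξ], [ν], [ρ], [σ]}} (9 elements).


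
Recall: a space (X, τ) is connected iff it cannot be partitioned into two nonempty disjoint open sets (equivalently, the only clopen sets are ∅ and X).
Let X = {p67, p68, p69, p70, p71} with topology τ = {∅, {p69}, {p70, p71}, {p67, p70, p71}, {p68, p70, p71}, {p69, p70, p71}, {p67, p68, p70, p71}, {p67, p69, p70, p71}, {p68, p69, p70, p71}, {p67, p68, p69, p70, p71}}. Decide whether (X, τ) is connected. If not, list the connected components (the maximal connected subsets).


(X, τ) is disconnected; components = [{p69}, {p67, p68, p70, p71}].

Find clopen sets (U ∈ τ with X ∖ U ∈ τ):
  U = ∅, X ∖ U = {p67, p68, p69, p70, p71} — both open, so U is clopen.
  U = {p69}, X ∖ U = {p67, p68, p70, p71} — both open, so U is clopen.
  U = {p67, p68, p70, p71}, X ∖ U = {p69} — both open, so U is clopen.
  U = {p67, p68, p69, p70, p71}, X ∖ U = ∅ — both open, so U is clopen.
Nontrivial clopen(s) exist: e.g. {p69}. So (X, τ) is disconnected.
Compute connected components by grouping points that agree on all clopens:
  component: {p69}
  component: {p67, p68, p70, p71}


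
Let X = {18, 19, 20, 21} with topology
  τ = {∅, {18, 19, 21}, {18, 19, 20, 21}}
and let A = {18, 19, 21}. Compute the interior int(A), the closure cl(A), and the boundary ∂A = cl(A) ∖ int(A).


int(A) = {18, 19, 21}, cl(A) = {18, 19, 20, 21}, ∂A = {20}.

Closed sets in (X, τ) are complements of opens:
  closed(X, τ) = {∅, {20}, {18, 19, 20, 21}}.
int(A) = ⋃ {U ∈ τ : U ⊆ A}. Opens contained in A: ∅, {18, 19, 21}.
Taking the union of these: int(A) = {18, 19, 21}.
cl(A) = ⋂ {C closed : A ⊆ C}. Closed sets containing A: {18, 19, 20, 21}.
Intersecting these: cl(A) = {18, 19, 20, 21}.
∂A = cl(A) ∖ int(A) = {18, 19, 20, 21} ∖ {18, 19, 21} = {20}.


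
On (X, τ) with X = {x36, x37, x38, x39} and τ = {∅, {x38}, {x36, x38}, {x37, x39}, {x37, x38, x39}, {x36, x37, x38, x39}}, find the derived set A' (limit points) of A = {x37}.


A' = {x39}

For each x ∈ X, list the open sets U ∈ τ with x ∈ U, then check whether U ∩ (A ∖ {x}) ≠ ∅ for every such U.
  x = x36: open {x36, x38} ∋ x has {x36, x38} ∩ (A ∖ {x36}) = ∅, so x is NOT a limit point.
  x = x37: open {x37, x39} ∋ x has {x37, x39} ∩ (A ∖ {x37}) = ∅, so x is NOT a limit point.
  x = x38: open {x38} ∋ x has {x38} ∩ (A ∖ {x38}) = ∅, so x is NOT a limit point.
  x = x39: opens ∋ x are {x37, x39}, {x37, x38, x39}, {x36, x37, x38, x39}; each meets A ∖ {x39}, so x IS a limit point.
Collecting: A' = {x39}.


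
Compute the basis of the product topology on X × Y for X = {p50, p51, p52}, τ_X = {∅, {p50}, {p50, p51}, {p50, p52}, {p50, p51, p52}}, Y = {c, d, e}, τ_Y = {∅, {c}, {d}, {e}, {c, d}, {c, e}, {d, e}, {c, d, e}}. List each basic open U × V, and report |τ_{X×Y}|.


Basis B = {∅ × ∅, {p50} × {c}, {p50} × {d}, {p50} × {e}, {p50} × {c, d}, {p50} × {c, e}, {p50, p51} × {c}, {p50, p52} × {c}, {p50} × {d, e}, {p50, p51} × {d}, {p50, p52} × {d}, {p50, p51} × {e}, {p50, p52} × {e}, {p50} × {c, d, e}, {p50, p51, p52} × {c}, {p50, p51, p52} × {d}, {p50, p51, p52} × {e}, {p50, p51} × {c, d}, {p50, p52} × {c, d}, {p50, p51} × {c, e}, {p50, p52} × {c, e}, {p50, p51} × {d, e}, {p50, p52} × {d, e}, {p50, p51} × {c, d, e}, {p50, p52} × {c, d, e}, {p50, p51, p52} × {c, d}, {p50, p51, p52} × {c, e}, {p50, p51, p52} × {d, e}, {p50, p51, p52} × {c, d, e}}; |τ_{X×Y}| = 125.

Enumerate products U × V with U ∈ τ_X, V ∈ τ_Y (deduplicated):
  ∅ × ∅ = {} (∅)
  {p50} × {c} = {(p50,c)}
  {p50} × {d} = {(p50,d)}
  {p50} × {e} = {(p50,e)}
  {p50} × {c, d} = {(p50,c), (p50,d)}
  {p50} × {c, e} = {(p50,c), (p50,e)}
  {p50, p51} × {c} = {(p50,c), (p51,c)}
  {p50, p52} × {c} = {(p50,c), (p52,c)}
  {p50} × {d, e} = {(p50,d), (p50,e)}
  {p50, p51} × {d} = {(p50,d), (p51,d)}
  {p50, p52} × {d} = {(p50,d), (p52,d)}
  {p50, p51} × {e} = {(p50,e), (p51,e)}
  {p50, p52} × {e} = {(p50,e), (p52,e)}
  {p50} × {c, d, e} = {(p50,c), (p50,d), (p50,e)}
  {p50, p51, p52} × {c} = {(p50,c), (p51,c), (p52,c)}
  {p50, p51, p52} × {d} = {(p50,d), (p51,d), (p52,d)}
  {p50, p51, p52} × {e} = {(p50,e), (p51,e), (p52,e)}
  {p50, p51} × {c, d} = {(p50,c), (p50,d), (p51,c), (p51,d)}
  {p50, p52} × {c, d} = {(p50,c), (p50,d), (p52,c), (p52,d)}
  {p50, p51} × {c, e} = {(p50,c), (p50,e), (p51,c), (p51,e)}
  {p50, p52} × {c, e} = {(p50,c), (p50,e), (p52,c), (p52,e)}
  {p50, p51} × {d, e} = {(p50,d), (p50,e), (p51,d), (p51,e)}
  {p50, p52} × {d, e} = {(p50,d), (p50,e), (p52,d), (p52,e)}
  {p50, p51} × {c, d, e} = {(p50,c), (p50,d), (p50,e), (p51,c), (p51,d), (p51,e)}
  {p50, p52} × {c, d, e} = {(p50,c), (p50,d), (p50,e), (p52,c), (p52,d), (p52,e)}
  {p50, p51, p52} × {c, d} = {(p50,c), (p50,d), (p51,c), (p51,d), (p52,c), (p52,d)}
  {p50, p51, p52} × {c, e} = {(p50,c), (p50,e), (p51,c), (p51,e), (p52,c), (p52,e)}
  {p50, p51, p52} × {d, e} = {(p50,d), (p50,e), (p51,d), (p51,e), (p52,d), (p52,e)}
  {p50, p51, p52} × {c, d, e} = {(p50,c), (p50,d), (p50,e), (p51,c), (p51,d), (p51,e), (p52,c), (p52,d), (p52,e)}
These 29 distinct sets form the basis B.
Close under arbitrary unions to get τ_{X×Y}; counting gives |τ_{X×Y}| = 125.


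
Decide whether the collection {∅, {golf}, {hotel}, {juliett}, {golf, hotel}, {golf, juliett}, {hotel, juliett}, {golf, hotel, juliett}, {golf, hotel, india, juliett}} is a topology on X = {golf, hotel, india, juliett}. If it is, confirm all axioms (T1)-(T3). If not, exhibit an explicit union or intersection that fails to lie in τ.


τ IS a topology on X.

Axiom (T1): ∅ ∈ τ? Yes; X ∈ τ? Yes.
Axiom (T2/T3): check pairwise unions and intersections of members of τ.
All pairwise intersections and unions checked — each lies in τ. Therefore τ satisfies (T1), (T2), (T3): it IS a topology on X.


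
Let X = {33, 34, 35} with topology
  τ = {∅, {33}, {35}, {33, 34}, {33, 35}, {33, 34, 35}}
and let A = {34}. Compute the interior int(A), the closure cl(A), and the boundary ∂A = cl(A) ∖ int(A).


int(A) = ∅, cl(A) = {34}, ∂A = {34}.

Closed sets in (X, τ) are complements of opens:
  closed(X, τ) = {∅, {34}, {35}, {33, 34}, {34, 35}, {33, 34, 35}}.
int(A) = ⋃ {U ∈ τ : U ⊆ A}. Opens contained in A: ∅.
Taking the union of these: int(A) = ∅.
cl(A) = ⋂ {C closed : A ⊆ C}. Closed sets containing A: {34}, {33, 34}, {34, 35}, {33, 34, 35}.
Intersecting these: cl(A) = {34}.
∂A = cl(A) ∖ int(A) = {34} ∖ ∅ = {34}.


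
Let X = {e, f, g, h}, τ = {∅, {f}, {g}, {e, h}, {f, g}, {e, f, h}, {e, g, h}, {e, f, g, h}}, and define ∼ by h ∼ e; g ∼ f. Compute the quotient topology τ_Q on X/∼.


X/∼ = {[e=h], [f=g]}; |τ_Q| = 4.

Equivalence classes: [e=h], [f=g].
Quotient map π: X → X/∼ sends e ↦ [e=h], f ↦ [f=g], g ↦ [f=g], h ↦ [e=h].
For each subset V ⊆ X/∼, compute π^{-1}(V) ⊆ X and check whether π^{-1}(V) ∈ τ. V is open in τ_Q iff π^{-1}(V) ∈ τ.
  V = {}: π^{-1}(V) = ∅ ∈ τ ✓.
  V = {[e=h]}: π^{-1}(V) = {e, h} ∈ τ ✓.
  V = {[f=g]}: π^{-1}(V) = {f, g} ∈ τ ✓.
  V = {[e=h], [f=g]}: π^{-1}(V) = {e, f, g, h} ∈ τ ✓.
Open sets in the quotient: τ_Q = {{}, {[e=h]}, {[f=g]}, {[e=h], [f=g]}} (4 elements).


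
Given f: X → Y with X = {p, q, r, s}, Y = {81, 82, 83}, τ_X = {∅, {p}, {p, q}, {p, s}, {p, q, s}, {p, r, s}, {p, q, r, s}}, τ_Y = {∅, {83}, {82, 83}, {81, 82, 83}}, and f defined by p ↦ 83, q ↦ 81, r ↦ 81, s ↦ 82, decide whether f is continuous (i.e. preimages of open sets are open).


f IS continuous.

Compute f^{-1}(U) for each U ∈ τ_Y:
  U = ∅: f^{-1}(U) = ∅ ∈ τ_X ✓.
  U = {83}: f^{-1}(U) = {p} ∈ τ_X ✓.
  U = {82, 83}: f^{-1}(U) = {p, s} ∈ τ_X ✓.
  U = {81, 82, 83}: f^{-1}(U) = {p, q, r, s} ∈ τ_X ✓.
Every preimage lies in τ_X, so f IS continuous.


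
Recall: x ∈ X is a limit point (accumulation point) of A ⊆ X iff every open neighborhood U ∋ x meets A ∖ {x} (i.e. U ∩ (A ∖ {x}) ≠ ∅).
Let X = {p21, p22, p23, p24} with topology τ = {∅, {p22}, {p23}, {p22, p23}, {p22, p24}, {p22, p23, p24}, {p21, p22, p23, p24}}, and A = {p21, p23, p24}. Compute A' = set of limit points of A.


A' = {p21}

For each x ∈ X, list the open sets U ∈ τ with x ∈ U, then check whether U ∩ (A ∖ {x}) ≠ ∅ for every such U.
  x = p21: opens ∋ x are {p21, p22, p23, p24}; each meets A ∖ {p21}, so x IS a limit point.
  x = p22: open {p22} ∋ x has {p22} ∩ (A ∖ {p22}) = ∅, so x is NOT a limit point.
  x = p23: open {p23} ∋ x has {p23} ∩ (A ∖ {p23}) = ∅, so x is NOT a limit point.
  x = p24: open {p22, p24} ∋ x has {p22, p24} ∩ (A ∖ {p24}) = ∅, so x is NOT a limit point.
Collecting: A' = {p21}.


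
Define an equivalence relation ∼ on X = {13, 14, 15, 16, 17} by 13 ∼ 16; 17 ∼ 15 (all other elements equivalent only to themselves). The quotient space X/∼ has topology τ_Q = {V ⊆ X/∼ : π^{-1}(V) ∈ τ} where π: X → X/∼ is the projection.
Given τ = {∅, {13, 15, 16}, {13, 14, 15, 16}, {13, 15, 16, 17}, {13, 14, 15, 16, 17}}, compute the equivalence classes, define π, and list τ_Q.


X/∼ = {[13=16], [14], [15=17]}; |τ_Q| = 3.

Equivalence classes: [13=16], [14], [15=17].
Quotient map π: X → X/∼ sends 13 ↦ [13=16], 14 ↦ [14], 15 ↦ [15=17], 16 ↦ [13=16], 17 ↦ [15=17].
For each subset V ⊆ X/∼, compute π^{-1}(V) ⊆ X and check whether π^{-1}(V) ∈ τ. V is open in τ_Q iff π^{-1}(V) ∈ τ.
  V = {}: π^{-1}(V) = ∅ ∈ τ ✓.
  V = {[13=16]}: π^{-1}(V) = {13, 16} ∉ τ ✗.
  V = {[14]}: π^{-1}(V) = {14} ∉ τ ✗.
  V = {[13=16], [14]}: π^{-1}(V) = {13, 14, 16} ∉ τ ✗.
  V = {[15=17]}: π^{-1}(V) = {15, 17} ∉ τ ✗.
  V = {[13=16], [15=17]}: π^{-1}(V) = {13, 15, 16, 17} ∈ τ ✓.
  V = {[14], [15=17]}: π^{-1}(V) = {14, 15, 17} ∉ τ ✗.
  V = {[13=16], [14], [15=17]}: π^{-1}(V) = {13, 14, 15, 16, 17} ∈ τ ✓.
Open sets in the quotient: τ_Q = {{}, {[13=16], [15=17]}, {[13=16], [14], [15=17]}} (3 elements).


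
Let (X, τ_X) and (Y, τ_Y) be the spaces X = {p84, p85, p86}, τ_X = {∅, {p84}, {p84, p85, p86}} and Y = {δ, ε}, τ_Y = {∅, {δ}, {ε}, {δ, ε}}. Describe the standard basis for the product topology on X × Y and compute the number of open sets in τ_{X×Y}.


Basis B = {∅ × ∅, {p84} × {δ}, {p84} × {ε}, {p84} × {δ, ε}, {p84, p85, p86} × {δ}, {p84, p85, p86} × {ε}, {p84, p85, p86} × {δ, ε}}; |τ_{X×Y}| = 9.

Enumerate products U × V with U ∈ τ_X, V ∈ τ_Y (deduplicated):
  ∅ × ∅ = {} (∅)
  {p84} × {δ} = {(p84,δ)}
  {p84} × {ε} = {(p84,ε)}
  {p84} × {δ, ε} = {(p84,δ), (p84,ε)}
  {p84, p85, p86} × {δ} = {(p84,δ), (p85,δ), (p86,δ)}
  {p84, p85, p86} × {ε} = {(p84,ε), (p85,ε), (p86,ε)}
  {p84, p85, p86} × {δ, ε} = {(p84,δ), (p84,ε), (p85,δ), (p85,ε), (p86,δ), (p86,ε)}
These 7 distinct sets form the basis B.
Close under arbitrary unions to get τ_{X×Y}; counting gives |τ_{X×Y}| = 9.


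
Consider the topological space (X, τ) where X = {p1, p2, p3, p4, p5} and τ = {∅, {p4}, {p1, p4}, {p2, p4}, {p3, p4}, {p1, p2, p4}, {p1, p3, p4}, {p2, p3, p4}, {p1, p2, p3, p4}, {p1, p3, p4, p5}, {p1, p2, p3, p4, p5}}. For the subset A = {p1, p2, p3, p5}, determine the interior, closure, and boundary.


int(A) = ∅, cl(A) = {p1, p2, p3, p5}, ∂A = {p1, p2, p3, p5}.

Closed sets in (X, τ) are complements of opens:
  closed(X, τ) = {∅, {p2}, {p5}, {p1, p5}, {p2, p5}, {p3, p5}, {p1, p2, p5}, {p1, p3, p5}, {p2, p3, p5}, {p1, p2, p3, p5}, {p1, p2, p3, p4, p5}}.
int(A) = ⋃ {U ∈ τ : U ⊆ A}. Opens contained in A: ∅.
Taking the union of these: int(A) = ∅.
cl(A) = ⋂ {C closed : A ⊆ C}. Closed sets containing A: {p1, p2, p3, p5}, {p1, p2, p3, p4, p5}.
Intersecting these: cl(A) = {p1, p2, p3, p5}.
∂A = cl(A) ∖ int(A) = {p1, p2, p3, p5} ∖ ∅ = {p1, p2, p3, p5}.


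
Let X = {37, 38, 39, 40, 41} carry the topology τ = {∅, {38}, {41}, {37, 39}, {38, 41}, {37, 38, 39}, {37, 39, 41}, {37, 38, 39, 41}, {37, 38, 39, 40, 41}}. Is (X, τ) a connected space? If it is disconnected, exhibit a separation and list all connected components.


(X, τ) is connected.

Find clopen sets (U ∈ τ with X ∖ U ∈ τ):
  U = ∅, X ∖ U = {37, 38, 39, 40, 41} — both open, so U is clopen.
  U = {37, 38, 39, 40, 41}, X ∖ U = ∅ — both open, so U is clopen.
Only trivial clopens (∅ and X) exist, so (X, τ) is connected.
Compute connected components by grouping points that agree on all clopens:
  component: {37, 38, 39, 40, 41}


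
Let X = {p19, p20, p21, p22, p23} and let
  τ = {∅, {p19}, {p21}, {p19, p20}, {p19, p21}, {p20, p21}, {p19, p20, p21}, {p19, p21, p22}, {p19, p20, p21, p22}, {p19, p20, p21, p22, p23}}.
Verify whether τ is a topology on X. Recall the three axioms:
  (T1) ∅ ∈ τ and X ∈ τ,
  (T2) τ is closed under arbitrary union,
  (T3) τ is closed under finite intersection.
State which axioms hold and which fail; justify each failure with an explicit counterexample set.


τ is NOT a topology on X.

Axiom (T1): ∅ ∈ τ? Yes; X ∈ τ? Yes.
Axiom (T2/T3): check pairwise unions and intersections of members of τ.
Counterexample for (T3): {p19, p20} ∩ {p20, p21} = {p20} ∉ τ. Therefore τ is NOT a topology.


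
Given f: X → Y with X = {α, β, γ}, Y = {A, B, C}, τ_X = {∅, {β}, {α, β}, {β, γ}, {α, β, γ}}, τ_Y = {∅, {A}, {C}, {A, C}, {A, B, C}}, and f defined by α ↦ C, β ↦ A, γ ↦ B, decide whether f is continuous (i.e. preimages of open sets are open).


f is NOT continuous.

Compute f^{-1}(U) for each U ∈ τ_Y:
  U = ∅: f^{-1}(U) = ∅ ∈ τ_X ✓.
  U = {A}: f^{-1}(U) = {β} ∈ τ_X ✓.
  U = {C}: f^{-1}(U) = {α} ∉ τ_X ✗.
  U = {A, C}: f^{-1}(U) = {α, β} ∈ τ_X ✓.
  U = {A, B, C}: f^{-1}(U) = {α, β, γ} ∈ τ_X ✓.
Found U = {C} with f^{-1}(U) = {α} not in τ_X. Therefore f is NOT continuous.


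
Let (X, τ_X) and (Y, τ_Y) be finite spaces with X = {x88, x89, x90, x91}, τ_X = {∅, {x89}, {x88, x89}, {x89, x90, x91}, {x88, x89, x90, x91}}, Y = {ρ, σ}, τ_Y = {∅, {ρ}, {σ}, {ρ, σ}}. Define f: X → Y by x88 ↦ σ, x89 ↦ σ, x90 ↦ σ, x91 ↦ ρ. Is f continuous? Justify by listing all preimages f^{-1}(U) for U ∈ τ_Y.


f is NOT continuous.

Compute f^{-1}(U) for each U ∈ τ_Y:
  U = ∅: f^{-1}(U) = ∅ ∈ τ_X ✓.
  U = {ρ}: f^{-1}(U) = {x91} ∉ τ_X ✗.
  U = {σ}: f^{-1}(U) = {x88, x89, x90} ∉ τ_X ✗.
  U = {ρ, σ}: f^{-1}(U) = {x88, x89, x90, x91} ∈ τ_X ✓.
Found U = {ρ} with f^{-1}(U) = {x91} not in τ_X. Therefore f is NOT continuous.


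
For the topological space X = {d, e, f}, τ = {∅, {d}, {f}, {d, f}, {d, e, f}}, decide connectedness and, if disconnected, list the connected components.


(X, τ) is connected.

Find clopen sets (U ∈ τ with X ∖ U ∈ τ):
  U = ∅, X ∖ U = {d, e, f} — both open, so U is clopen.
  U = {d, e, f}, X ∖ U = ∅ — both open, so U is clopen.
Only trivial clopens (∅ and X) exist, so (X, τ) is connected.
Compute connected components by grouping points that agree on all clopens:
  component: {d, e, f}


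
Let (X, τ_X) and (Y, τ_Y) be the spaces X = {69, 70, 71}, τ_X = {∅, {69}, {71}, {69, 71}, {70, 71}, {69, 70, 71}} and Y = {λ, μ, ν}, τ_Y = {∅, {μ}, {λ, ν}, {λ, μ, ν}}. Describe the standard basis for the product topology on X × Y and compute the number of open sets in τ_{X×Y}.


Basis B = {∅ × ∅, {69} × {μ}, {71} × {μ}, {69} × {λ, ν}, {69, 71} × {μ}, {70, 71} × {μ}, {71} × {λ, ν}, {69} × {λ, μ, ν}, {69, 70, 71} × {μ}, {71} × {λ, μ, ν}, {69, 71} × {λ, ν}, {70, 71} × {λ, ν}, {69, 71} × {λ, μ, ν}, {69, 70, 71} × {λ, ν}, {70, 71} × {λ, μ, ν}, {69, 70, 71} × {λ, μ, ν}}; |τ_{X×Y}| = 36.

Enumerate products U × V with U ∈ τ_X, V ∈ τ_Y (deduplicated):
  ∅ × ∅ = {} (∅)
  {69} × {μ} = {(69,μ)}
  {71} × {μ} = {(71,μ)}
  {69} × {λ, ν} = {(69,λ), (69,ν)}
  {69, 71} × {μ} = {(69,μ), (71,μ)}
  {70, 71} × {μ} = {(70,μ), (71,μ)}
  {71} × {λ, ν} = {(71,λ), (71,ν)}
  {69} × {λ, μ, ν} = {(69,λ), (69,μ), (69,ν)}
  {69, 70, 71} × {μ} = {(69,μ), (70,μ), (71,μ)}
  {71} × {λ, μ, ν} = {(71,λ), (71,μ), (71,ν)}
  {69, 71} × {λ, ν} = {(69,λ), (69,ν), (71,λ), (71,ν)}
  {70, 71} × {λ, ν} = {(70,λ), (70,ν), (71,λ), (71,ν)}
  {69, 71} × {λ, μ, ν} = {(69,λ), (69,μ), (69,ν), (71,λ), (71,μ), (71,ν)}
  {69, 70, 71} × {λ, ν} = {(69,λ), (69,ν), (70,λ), (70,ν), (71,λ), (71,ν)}
  {70, 71} × {λ, μ, ν} = {(70,λ), (70,μ), (70,ν), (71,λ), (71,μ), (71,ν)}
  {69, 70, 71} × {λ, μ, ν} = {(69,λ), (69,μ), (69,ν), (70,λ), (70,μ), (70,ν), (71,λ), (71,μ), (71,ν)}
These 16 distinct sets form the basis B.
Close under arbitrary unions to get τ_{X×Y}; counting gives |τ_{X×Y}| = 36.


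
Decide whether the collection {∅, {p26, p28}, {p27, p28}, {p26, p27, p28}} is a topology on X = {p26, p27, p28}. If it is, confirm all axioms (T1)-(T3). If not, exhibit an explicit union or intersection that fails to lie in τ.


τ is NOT a topology on X.

Axiom (T1): ∅ ∈ τ? Yes; X ∈ τ? Yes.
Axiom (T2/T3): check pairwise unions and intersections of members of τ.
Counterexample for (T3): {p26, p28} ∩ {p27, p28} = {p28} ∉ τ. Therefore τ is NOT a topology.


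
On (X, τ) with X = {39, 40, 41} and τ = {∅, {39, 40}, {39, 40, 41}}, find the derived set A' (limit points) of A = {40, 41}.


A' = {39, 41}

For each x ∈ X, list the open sets U ∈ τ with x ∈ U, then check whether U ∩ (A ∖ {x}) ≠ ∅ for every such U.
  x = 39: opens ∋ x are {39, 40}, {39, 40, 41}; each meets A ∖ {39}, so x IS a limit point.
  x = 40: open {39, 40} ∋ x has {39, 40} ∩ (A ∖ {40}) = ∅, so x is NOT a limit point.
  x = 41: opens ∋ x are {39, 40, 41}; each meets A ∖ {41}, so x IS a limit point.
Collecting: A' = {39, 41}.


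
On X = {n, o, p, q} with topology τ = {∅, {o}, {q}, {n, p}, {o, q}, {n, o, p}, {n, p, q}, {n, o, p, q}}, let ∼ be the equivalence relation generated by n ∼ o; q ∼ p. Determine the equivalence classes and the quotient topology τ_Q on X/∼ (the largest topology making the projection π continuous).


X/∼ = {[n=o], [p=q]}; |τ_Q| = 2.

Equivalence classes: [n=o], [p=q].
Quotient map π: X → X/∼ sends n ↦ [n=o], o ↦ [n=o], p ↦ [p=q], q ↦ [p=q].
For each subset V ⊆ X/∼, compute π^{-1}(V) ⊆ X and check whether π^{-1}(V) ∈ τ. V is open in τ_Q iff π^{-1}(V) ∈ τ.
  V = {}: π^{-1}(V) = ∅ ∈ τ ✓.
  V = {[n=o]}: π^{-1}(V) = {n, o} ∉ τ ✗.
  V = {[p=q]}: π^{-1}(V) = {p, q} ∉ τ ✗.
  V = {[n=o], [p=q]}: π^{-1}(V) = {n, o, p, q} ∈ τ ✓.
Open sets in the quotient: τ_Q = {{}, {[n=o], [p=q]}} (2 elements).


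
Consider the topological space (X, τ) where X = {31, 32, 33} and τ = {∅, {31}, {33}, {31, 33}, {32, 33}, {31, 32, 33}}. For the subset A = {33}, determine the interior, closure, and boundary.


int(A) = {33}, cl(A) = {32, 33}, ∂A = {32}.

Closed sets in (X, τ) are complements of opens:
  closed(X, τ) = {∅, {31}, {32}, {31, 32}, {32, 33}, {31, 32, 33}}.
int(A) = ⋃ {U ∈ τ : U ⊆ A}. Opens contained in A: ∅, {33}.
Taking the union of these: int(A) = {33}.
cl(A) = ⋂ {C closed : A ⊆ C}. Closed sets containing A: {32, 33}, {31, 32, 33}.
Intersecting these: cl(A) = {32, 33}.
∂A = cl(A) ∖ int(A) = {32, 33} ∖ {33} = {32}.


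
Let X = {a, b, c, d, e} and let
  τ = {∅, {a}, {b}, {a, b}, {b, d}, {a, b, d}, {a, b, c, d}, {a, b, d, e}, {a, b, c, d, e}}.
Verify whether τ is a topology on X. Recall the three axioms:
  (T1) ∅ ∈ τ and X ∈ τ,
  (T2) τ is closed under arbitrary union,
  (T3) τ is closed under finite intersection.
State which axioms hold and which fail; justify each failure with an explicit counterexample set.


τ IS a topology on X.

Axiom (T1): ∅ ∈ τ? Yes; X ∈ τ? Yes.
Axiom (T2/T3): check pairwise unions and intersections of members of τ.
All pairwise intersections and unions checked — each lies in τ. Therefore τ satisfies (T1), (T2), (T3): it IS a topology on X.


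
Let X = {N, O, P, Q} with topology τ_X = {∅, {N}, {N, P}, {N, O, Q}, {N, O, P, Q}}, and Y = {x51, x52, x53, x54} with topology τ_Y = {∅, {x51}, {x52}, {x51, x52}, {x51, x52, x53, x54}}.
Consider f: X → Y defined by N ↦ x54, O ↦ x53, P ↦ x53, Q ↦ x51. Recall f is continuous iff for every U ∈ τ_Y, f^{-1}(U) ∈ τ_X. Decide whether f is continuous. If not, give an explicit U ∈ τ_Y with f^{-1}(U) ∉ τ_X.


f is NOT continuous.

Compute f^{-1}(U) for each U ∈ τ_Y:
  U = ∅: f^{-1}(U) = ∅ ∈ τ_X ✓.
  U = {x51}: f^{-1}(U) = {Q} ∉ τ_X ✗.
  U = {x52}: f^{-1}(U) = ∅ ∈ τ_X ✓.
  U = {x51, x52}: f^{-1}(U) = {Q} ∉ τ_X ✗.
  U = {x51, x52, x53, x54}: f^{-1}(U) = {N, O, P, Q} ∈ τ_X ✓.
Found U = {x51} with f^{-1}(U) = {Q} not in τ_X. Therefore f is NOT continuous.


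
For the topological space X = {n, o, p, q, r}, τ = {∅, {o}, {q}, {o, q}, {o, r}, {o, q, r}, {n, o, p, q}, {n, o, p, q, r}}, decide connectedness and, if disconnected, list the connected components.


(X, τ) is connected.

Find clopen sets (U ∈ τ with X ∖ U ∈ τ):
  U = ∅, X ∖ U = {n, o, p, q, r} — both open, so U is clopen.
  U = {n, o, p, q, r}, X ∖ U = ∅ — both open, so U is clopen.
Only trivial clopens (∅ and X) exist, so (X, τ) is connected.
Compute connected components by grouping points that agree on all clopens:
  component: {n, o, p, q, r}


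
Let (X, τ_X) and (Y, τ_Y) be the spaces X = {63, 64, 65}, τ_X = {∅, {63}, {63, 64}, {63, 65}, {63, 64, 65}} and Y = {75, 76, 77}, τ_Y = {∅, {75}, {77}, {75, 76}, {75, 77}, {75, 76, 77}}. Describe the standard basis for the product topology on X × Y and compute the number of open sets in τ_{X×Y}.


Basis B = {∅ × ∅, {63} × {75}, {63} × {77}, {63} × {75, 76}, {63} × {75, 77}, {63, 64} × {75}, {63, 65} × {75}, {63, 64} × {77}, {63, 65} × {77}, {63} × {75, 76, 77}, {63, 64, 65} × {75}, {63, 64, 65} × {77}, {63, 64} × {75, 76}, {63, 65} × {75, 76}, {63, 64} × {75, 77}, {63, 65} × {75, 77}, {63, 64} × {75, 76, 77}, {63, 65} × {75, 76, 77}, {63, 64, 65} × {75, 76}, {63, 64, 65} × {75, 77}, {63, 64, 65} × {75, 76, 77}}; |τ_{X×Y}| = 70.

Enumerate products U × V with U ∈ τ_X, V ∈ τ_Y (deduplicated):
  ∅ × ∅ = {} (∅)
  {63} × {75} = {(63,75)}
  {63} × {77} = {(63,77)}
  {63} × {75, 76} = {(63,75), (63,76)}
  {63} × {75, 77} = {(63,75), (63,77)}
  {63, 64} × {75} = {(63,75), (64,75)}
  {63, 65} × {75} = {(63,75), (65,75)}
  {63, 64} × {77} = {(63,77), (64,77)}
  {63, 65} × {77} = {(63,77), (65,77)}
  {63} × {75, 76, 77} = {(63,75), (63,76), (63,77)}
  {63, 64, 65} × {75} = {(63,75), (64,75), (65,75)}
  {63, 64, 65} × {77} = {(63,77), (64,77), (65,77)}
  {63, 64} × {75, 76} = {(63,75), (63,76), (64,75), (64,76)}
  {63, 65} × {75, 76} = {(63,75), (63,76), (65,75), (65,76)}
  {63, 64} × {75, 77} = {(63,75), (63,77), (64,75), (64,77)}
  {63, 65} × {75, 77} = {(63,75), (63,77), (65,75), (65,77)}
  {63, 64} × {75, 76, 77} = {(63,75), (63,76), (63,77), (64,75), (64,76), (64,77)}
  {63, 65} × {75, 76, 77} = {(63,75), (63,76), (63,77), (65,75), (65,76), (65,77)}
  {63, 64, 65} × {75, 76} = {(63,75), (63,76), (64,75), (64,76), (65,75), (65,76)}
  {63, 64, 65} × {75, 77} = {(63,75), (63,77), (64,75), (64,77), (65,75), (65,77)}
  {63, 64, 65} × {75, 76, 77} = {(63,75), (63,76), (63,77), (64,75), (64,76), (64,77), (65,75), (65,76), (65,77)}
These 21 distinct sets form the basis B.
Close under arbitrary unions to get τ_{X×Y}; counting gives |τ_{X×Y}| = 70.


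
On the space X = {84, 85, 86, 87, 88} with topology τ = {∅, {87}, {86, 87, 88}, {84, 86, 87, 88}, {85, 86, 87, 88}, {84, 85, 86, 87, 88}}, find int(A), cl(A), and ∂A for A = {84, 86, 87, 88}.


int(A) = {84, 86, 87, 88}, cl(A) = {84, 85, 86, 87, 88}, ∂A = {85}.

Closed sets in (X, τ) are complements of opens:
  closed(X, τ) = {∅, {84}, {85}, {84, 85}, {84, 85, 86, 88}, {84, 85, 86, 87, 88}}.
int(A) = ⋃ {U ∈ τ : U ⊆ A}. Opens contained in A: ∅, {87}, {86, 87, 88}, {84, 86, 87, 88}.
Taking the union of these: int(A) = {84, 86, 87, 88}.
cl(A) = ⋂ {C closed : A ⊆ C}. Closed sets containing A: {84, 85, 86, 87, 88}.
Intersecting these: cl(A) = {84, 85, 86, 87, 88}.
∂A = cl(A) ∖ int(A) = {84, 85, 86, 87, 88} ∖ {84, 86, 87, 88} = {85}.


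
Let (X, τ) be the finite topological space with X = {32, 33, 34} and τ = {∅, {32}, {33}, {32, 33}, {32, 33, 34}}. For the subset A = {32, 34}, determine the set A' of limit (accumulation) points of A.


A' = {34}

For each x ∈ X, list the open sets U ∈ τ with x ∈ U, then check whether U ∩ (A ∖ {x}) ≠ ∅ for every such U.
  x = 32: open {32} ∋ x has {32} ∩ (A ∖ {32}) = ∅, so x is NOT a limit point.
  x = 33: open {33} ∋ x has {33} ∩ (A ∖ {33}) = ∅, so x is NOT a limit point.
  x = 34: opens ∋ x are {32, 33, 34}; each meets A ∖ {34}, so x IS a limit point.
Collecting: A' = {34}.


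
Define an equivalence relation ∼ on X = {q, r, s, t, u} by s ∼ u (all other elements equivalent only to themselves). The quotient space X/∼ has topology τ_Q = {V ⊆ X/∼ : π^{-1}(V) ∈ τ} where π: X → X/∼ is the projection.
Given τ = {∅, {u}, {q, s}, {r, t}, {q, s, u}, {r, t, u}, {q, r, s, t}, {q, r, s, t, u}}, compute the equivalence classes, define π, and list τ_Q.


X/∼ = {[q], [r], [s=u], [t]}; |τ_Q| = 4.

Equivalence classes: [q], [r], [s=u], [t].
Quotient map π: X → X/∼ sends q ↦ [q], r ↦ [r], s ↦ [s=u], t ↦ [t], u ↦ [s=u].
For each subset V ⊆ X/∼, compute π^{-1}(V) ⊆ X and check whether π^{-1}(V) ∈ τ. V is open in τ_Q iff π^{-1}(V) ∈ τ.
  V = {}: π^{-1}(V) = ∅ ∈ τ ✓.
  V = {[q]}: π^{-1}(V) = {q} ∉ τ ✗.
  V = {[r]}: π^{-1}(V) = {r} ∉ τ ✗.
  V = {[q], [r]}: π^{-1}(V) = {q, r} ∉ τ ✗.
  V = {[s=u]}: π^{-1}(V) = {s, u} ∉ τ ✗.
  V = {[q], [s=u]}: π^{-1}(V) = {q, s, u} ∈ τ ✓.
  V = {[r], [s=u]}: π^{-1}(V) = {r, s, u} ∉ τ ✗.
  V = {[q], [r], [s=u]}: π^{-1}(V) = {q, r, s, u} ∉ τ ✗.
  V = {[t]}: π^{-1}(V) = {t} ∉ τ ✗.
  V = {[q], [t]}: π^{-1}(V) = {q, t} ∉ τ ✗.
  V = {[r], [t]}: π^{-1}(V) = {r, t} ∈ τ ✓.
  V = {[q], [r], [t]}: π^{-1}(V) = {q, r, t} ∉ τ ✗.
  V = {[s=u], [t]}: π^{-1}(V) = {s, t, u} ∉ τ ✗.
  V = {[q], [s=u], [t]}: π^{-1}(V) = {q, s, t, u} ∉ τ ✗.
  V = {[r], [s=u], [t]}: π^{-1}(V) = {r, s, t, u} ∉ τ ✗.
  V = {[q], [r], [s=u], [t]}: π^{-1}(V) = {q, r, s, t, u} ∈ τ ✓.
Open sets in the quotient: τ_Q = {{}, {[q], [s=u]}, {[r], [t]}, {[q], [r], [s=u], [t]}} (4 elements).


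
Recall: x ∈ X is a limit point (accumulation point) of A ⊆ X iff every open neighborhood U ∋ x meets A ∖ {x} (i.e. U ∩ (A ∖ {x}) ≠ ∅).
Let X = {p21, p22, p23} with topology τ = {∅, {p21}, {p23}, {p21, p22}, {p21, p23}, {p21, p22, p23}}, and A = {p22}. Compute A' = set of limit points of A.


A' = ∅

For each x ∈ X, list the open sets U ∈ τ with x ∈ U, then check whether U ∩ (A ∖ {x}) ≠ ∅ for every such U.
  x = p21: open {p21} ∋ x has {p21} ∩ (A ∖ {p21}) = ∅, so x is NOT a limit point.
  x = p22: open {p21, p22} ∋ x has {p21, p22} ∩ (A ∖ {p22}) = ∅, so x is NOT a limit point.
  x = p23: open {p23} ∋ x has {p23} ∩ (A ∖ {p23}) = ∅, so x is NOT a limit point.
Collecting: A' = ∅.


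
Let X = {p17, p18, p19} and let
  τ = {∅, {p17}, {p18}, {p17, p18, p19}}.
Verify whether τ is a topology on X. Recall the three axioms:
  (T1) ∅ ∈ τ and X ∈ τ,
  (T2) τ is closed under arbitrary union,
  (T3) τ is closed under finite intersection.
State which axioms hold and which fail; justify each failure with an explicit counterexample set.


τ is NOT a topology on X.

Axiom (T1): ∅ ∈ τ? Yes; X ∈ τ? Yes.
Axiom (T2/T3): check pairwise unions and intersections of members of τ.
Counterexample for (T2): {p17} ∪ {p18} = {p17, p18} ∉ τ. Therefore τ is NOT a topology.


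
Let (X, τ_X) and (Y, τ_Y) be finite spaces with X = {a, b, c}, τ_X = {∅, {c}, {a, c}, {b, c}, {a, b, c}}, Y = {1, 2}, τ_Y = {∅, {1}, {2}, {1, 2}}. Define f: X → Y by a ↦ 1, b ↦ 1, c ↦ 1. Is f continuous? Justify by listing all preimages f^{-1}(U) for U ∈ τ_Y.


f IS continuous.

Compute f^{-1}(U) for each U ∈ τ_Y:
  U = ∅: f^{-1}(U) = ∅ ∈ τ_X ✓.
  U = {1}: f^{-1}(U) = {a, b, c} ∈ τ_X ✓.
  U = {2}: f^{-1}(U) = ∅ ∈ τ_X ✓.
  U = {1, 2}: f^{-1}(U) = {a, b, c} ∈ τ_X ✓.
Every preimage lies in τ_X, so f IS continuous.


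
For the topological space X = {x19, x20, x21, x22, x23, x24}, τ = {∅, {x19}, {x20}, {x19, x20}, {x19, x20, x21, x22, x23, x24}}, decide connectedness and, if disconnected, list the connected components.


(X, τ) is connected.

Find clopen sets (U ∈ τ with X ∖ U ∈ τ):
  U = ∅, X ∖ U = {x19, x20, x21, x22, x23, x24} — both open, so U is clopen.
  U = {x19, x20, x21, x22, x23, x24}, X ∖ U = ∅ — both open, so U is clopen.
Only trivial clopens (∅ and X) exist, so (X, τ) is connected.
Compute connected components by grouping points that agree on all clopens:
  component: {x19, x20, x21, x22, x23, x24}


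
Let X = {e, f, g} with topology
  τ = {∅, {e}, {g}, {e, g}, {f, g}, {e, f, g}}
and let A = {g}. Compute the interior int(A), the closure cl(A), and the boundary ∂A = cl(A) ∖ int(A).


int(A) = {g}, cl(A) = {f, g}, ∂A = {f}.

Closed sets in (X, τ) are complements of opens:
  closed(X, τ) = {∅, {e}, {f}, {e, f}, {f, g}, {e, f, g}}.
int(A) = ⋃ {U ∈ τ : U ⊆ A}. Opens contained in A: ∅, {g}.
Taking the union of these: int(A) = {g}.
cl(A) = ⋂ {C closed : A ⊆ C}. Closed sets containing A: {f, g}, {e, f, g}.
Intersecting these: cl(A) = {f, g}.
∂A = cl(A) ∖ int(A) = {f, g} ∖ {g} = {f}.


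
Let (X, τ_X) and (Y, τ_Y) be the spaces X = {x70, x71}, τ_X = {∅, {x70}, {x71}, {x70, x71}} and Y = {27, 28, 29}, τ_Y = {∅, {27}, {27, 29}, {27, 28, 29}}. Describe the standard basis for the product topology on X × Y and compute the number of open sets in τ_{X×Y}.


Basis B = {∅ × ∅, {x70} × {27}, {x71} × {27}, {x70} × {27, 29}, {x70, x71} × {27}, {x71} × {27, 29}, {x70} × {27, 28, 29}, {x71} × {27, 28, 29}, {x70, x71} × {27, 29}, {x70, x71} × {27, 28, 29}}; |τ_{X×Y}| = 16.

Enumerate products U × V with U ∈ τ_X, V ∈ τ_Y (deduplicated):
  ∅ × ∅ = {} (∅)
  {x70} × {27} = {(x70,27)}
  {x71} × {27} = {(x71,27)}
  {x70} × {27, 29} = {(x70,27), (x70,29)}
  {x70, x71} × {27} = {(x70,27), (x71,27)}
  {x71} × {27, 29} = {(x71,27), (x71,29)}
  {x70} × {27, 28, 29} = {(x70,27), (x70,28), (x70,29)}
  {x71} × {27, 28, 29} = {(x71,27), (x71,28), (x71,29)}
  {x70, x71} × {27, 29} = {(x70,27), (x70,29), (x71,27), (x71,29)}
  {x70, x71} × {27, 28, 29} = {(x70,27), (x70,28), (x70,29), (x71,27), (x71,28), (x71,29)}
These 10 distinct sets form the basis B.
Close under arbitrary unions to get τ_{X×Y}; counting gives |τ_{X×Y}| = 16.


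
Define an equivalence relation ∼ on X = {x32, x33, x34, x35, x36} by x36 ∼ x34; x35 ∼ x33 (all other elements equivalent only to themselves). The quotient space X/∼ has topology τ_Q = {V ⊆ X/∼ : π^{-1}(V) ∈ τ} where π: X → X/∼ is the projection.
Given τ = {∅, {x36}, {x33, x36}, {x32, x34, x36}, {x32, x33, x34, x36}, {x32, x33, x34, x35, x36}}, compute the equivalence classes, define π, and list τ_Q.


X/∼ = {[x32], [x33=x35], [x34=x36]}; |τ_Q| = 3.

Equivalence classes: [x32], [x33=x35], [x34=x36].
Quotient map π: X → X/∼ sends x32 ↦ [x32], x33 ↦ [x33=x35], x34 ↦ [x34=x36], x35 ↦ [x33=x35], x36 ↦ [x34=x36].
For each subset V ⊆ X/∼, compute π^{-1}(V) ⊆ X and check whether π^{-1}(V) ∈ τ. V is open in τ_Q iff π^{-1}(V) ∈ τ.
  V = {}: π^{-1}(V) = ∅ ∈ τ ✓.
  V = {[x32]}: π^{-1}(V) = {x32} ∉ τ ✗.
  V = {[x33=x35]}: π^{-1}(V) = {x33, x35} ∉ τ ✗.
  V = {[x32], [x33=x35]}: π^{-1}(V) = {x32, x33, x35} ∉ τ ✗.
  V = {[x34=x36]}: π^{-1}(V) = {x34, x36} ∉ τ ✗.
  V = {[x32], [x34=x36]}: π^{-1}(V) = {x32, x34, x36} ∈ τ ✓.
  V = {[x33=x35], [x34=x36]}: π^{-1}(V) = {x33, x34, x35, x36} ∉ τ ✗.
  V = {[x32], [x33=x35], [x34=x36]}: π^{-1}(V) = {x32, x33, x34, x35, x36} ∈ τ ✓.
Open sets in the quotient: τ_Q = {{}, {[x32], [x34=x36]}, {[x32], [x33=x35], [x34=x36]}} (3 elements).


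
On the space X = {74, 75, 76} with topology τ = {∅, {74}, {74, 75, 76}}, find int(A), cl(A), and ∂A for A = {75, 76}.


int(A) = ∅, cl(A) = {75, 76}, ∂A = {75, 76}.

Closed sets in (X, τ) are complements of opens:
  closed(X, τ) = {∅, {75, 76}, {74, 75, 76}}.
int(A) = ⋃ {U ∈ τ : U ⊆ A}. Opens contained in A: ∅.
Taking the union of these: int(A) = ∅.
cl(A) = ⋂ {C closed : A ⊆ C}. Closed sets containing A: {75, 76}, {74, 75, 76}.
Intersecting these: cl(A) = {75, 76}.
∂A = cl(A) ∖ int(A) = {75, 76} ∖ ∅ = {75, 76}.


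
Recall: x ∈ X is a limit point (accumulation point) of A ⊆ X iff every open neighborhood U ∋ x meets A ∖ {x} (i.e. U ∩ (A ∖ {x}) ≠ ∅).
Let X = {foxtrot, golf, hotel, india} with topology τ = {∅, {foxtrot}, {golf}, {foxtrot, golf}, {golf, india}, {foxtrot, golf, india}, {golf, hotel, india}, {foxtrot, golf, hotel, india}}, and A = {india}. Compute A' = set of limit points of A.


A' = {hotel}

For each x ∈ X, list the open sets U ∈ τ with x ∈ U, then check whether U ∩ (A ∖ {x}) ≠ ∅ for every such U.
  x = foxtrot: open {foxtrot} ∋ x has {foxtrot} ∩ (A ∖ {foxtrot}) = ∅, so x is NOT a limit point.
  x = golf: open {golf} ∋ x has {golf} ∩ (A ∖ {golf}) = ∅, so x is NOT a limit point.
  x = hotel: opens ∋ x are {golf, hotel, india}, {foxtrot, golf, hotel, india}; each meets A ∖ {hotel}, so x IS a limit point.
  x = india: open {golf, india} ∋ x has {golf, india} ∩ (A ∖ {india}) = ∅, so x is NOT a limit point.
Collecting: A' = {hotel}.


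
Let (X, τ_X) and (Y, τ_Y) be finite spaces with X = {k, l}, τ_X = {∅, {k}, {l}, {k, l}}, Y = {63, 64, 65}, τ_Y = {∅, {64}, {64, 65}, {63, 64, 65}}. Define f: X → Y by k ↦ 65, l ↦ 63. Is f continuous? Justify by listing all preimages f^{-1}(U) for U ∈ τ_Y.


f IS continuous.

Compute f^{-1}(U) for each U ∈ τ_Y:
  U = ∅: f^{-1}(U) = ∅ ∈ τ_X ✓.
  U = {64}: f^{-1}(U) = ∅ ∈ τ_X ✓.
  U = {64, 65}: f^{-1}(U) = {k} ∈ τ_X ✓.
  U = {63, 64, 65}: f^{-1}(U) = {k, l} ∈ τ_X ✓.
Every preimage lies in τ_X, so f IS continuous.


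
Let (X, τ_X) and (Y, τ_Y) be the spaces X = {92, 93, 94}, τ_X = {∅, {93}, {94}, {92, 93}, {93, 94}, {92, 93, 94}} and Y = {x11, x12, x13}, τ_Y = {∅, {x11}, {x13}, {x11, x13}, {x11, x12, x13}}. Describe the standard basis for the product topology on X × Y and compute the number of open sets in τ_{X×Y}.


Basis B = {∅ × ∅, {93} × {x11}, {93} × {x13}, {94} × {x11}, {94} × {x13}, {92, 93} × {x11}, {92, 93} × {x13}, {93} × {x11, x13}, {93, 94} × {x11}, {93, 94} × {x13}, {94} × {x11, x13}, {92, 93, 94} × {x11}, {92, 93, 94} × {x13}, {93} × {x11, x12, x13}, {94} × {x11, x12, x13}, {92, 93} × {x11, x13}, {93, 94} × {x11, x13}, {92, 93} × {x11, x12, x13}, {92, 93, 94} × {x11, x13}, {93, 94} × {x11, x12, x13}, {92, 93, 94} × {x11, x12, x13}}; |τ_{X×Y}| = 70.

Enumerate products U × V with U ∈ τ_X, V ∈ τ_Y (deduplicated):
  ∅ × ∅ = {} (∅)
  {93} × {x11} = {(93,x11)}
  {93} × {x13} = {(93,x13)}
  {94} × {x11} = {(94,x11)}
  {94} × {x13} = {(94,x13)}
  {92, 93} × {x11} = {(92,x11), (93,x11)}
  {92, 93} × {x13} = {(92,x13), (93,x13)}
  {93} × {x11, x13} = {(93,x11), (93,x13)}
  {93, 94} × {x11} = {(93,x11), (94,x11)}
  {93, 94} × {x13} = {(93,x13), (94,x13)}
  {94} × {x11, x13} = {(94,x11), (94,x13)}
  {92, 93, 94} × {x11} = {(92,x11), (93,x11), (94,x11)}
  {92, 93, 94} × {x13} = {(92,x13), (93,x13), (94,x13)}
  {93} × {x11, x12, x13} = {(93,x11), (93,x12), (93,x13)}
  {94} × {x11, x12, x13} = {(94,x11), (94,x12), (94,x13)}
  {92, 93} × {x11, x13} = {(92,x11), (92,x13), (93,x11), (93,x13)}
  {93, 94} × {x11, x13} = {(93,x11), (93,x13), (94,x11), (94,x13)}
  {92, 93} × {x11, x12, x13} = {(92,x11), (92,x12), (92,x13), (93,x11), (93,x12), (93,x13)}
  {92, 93, 94} × {x11, x13} = {(92,x11), (92,x13), (93,x11), (93,x13), (94,x11), (94,x13)}
  {93, 94} × {x11, x12, x13} = {(93,x11), (93,x12), (93,x13), (94,x11), (94,x12), (94,x13)}
  {92, 93, 94} × {x11, x12, x13} = {(92,x11), (92,x12), (92,x13), (93,x11), (93,x12), (93,x13), (94,x11), (94,x12), (94,x13)}
These 21 distinct sets form the basis B.
Close under arbitrary unions to get τ_{X×Y}; counting gives |τ_{X×Y}| = 70.
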